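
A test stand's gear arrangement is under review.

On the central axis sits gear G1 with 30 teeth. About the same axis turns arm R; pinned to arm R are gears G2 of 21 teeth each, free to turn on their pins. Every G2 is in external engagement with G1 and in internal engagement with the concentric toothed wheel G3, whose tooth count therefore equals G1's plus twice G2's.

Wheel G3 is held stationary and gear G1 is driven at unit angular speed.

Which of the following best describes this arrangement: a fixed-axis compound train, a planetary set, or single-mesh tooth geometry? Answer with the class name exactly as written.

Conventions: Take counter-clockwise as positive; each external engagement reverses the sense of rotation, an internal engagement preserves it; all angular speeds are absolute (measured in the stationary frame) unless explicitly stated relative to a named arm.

topology: planetary set — G1 30T / G2 21T / G3 72T, arm = carrier (Willis)
classification: planetary set

planetary set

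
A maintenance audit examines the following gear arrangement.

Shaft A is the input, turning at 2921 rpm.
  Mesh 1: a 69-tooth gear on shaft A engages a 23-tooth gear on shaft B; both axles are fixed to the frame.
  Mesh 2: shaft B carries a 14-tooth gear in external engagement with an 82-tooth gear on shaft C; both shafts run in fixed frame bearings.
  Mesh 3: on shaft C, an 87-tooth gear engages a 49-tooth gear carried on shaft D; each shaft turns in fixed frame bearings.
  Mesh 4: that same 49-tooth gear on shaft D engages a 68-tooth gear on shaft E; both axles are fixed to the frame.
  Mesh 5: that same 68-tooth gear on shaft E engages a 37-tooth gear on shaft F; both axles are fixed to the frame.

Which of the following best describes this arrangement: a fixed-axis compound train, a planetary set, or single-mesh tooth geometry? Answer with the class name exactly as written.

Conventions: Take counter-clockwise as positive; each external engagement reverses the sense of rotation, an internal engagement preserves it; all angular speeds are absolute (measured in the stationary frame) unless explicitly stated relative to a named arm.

class = fixed-axis compound train [5 meshes; 5 ratios multiply, 5 sense flips]
classification: fixed-axis compound train

fixed-axis compound train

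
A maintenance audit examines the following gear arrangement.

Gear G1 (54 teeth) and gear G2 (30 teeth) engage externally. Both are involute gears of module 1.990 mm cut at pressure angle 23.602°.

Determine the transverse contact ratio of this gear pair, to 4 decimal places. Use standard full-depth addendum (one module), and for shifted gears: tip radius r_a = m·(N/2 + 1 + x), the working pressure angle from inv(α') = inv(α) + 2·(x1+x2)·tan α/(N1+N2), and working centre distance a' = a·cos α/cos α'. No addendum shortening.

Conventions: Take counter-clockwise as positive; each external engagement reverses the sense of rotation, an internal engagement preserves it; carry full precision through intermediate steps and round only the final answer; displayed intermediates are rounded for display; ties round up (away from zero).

recognized (one external pair, fixed centres): single-mesh tooth geometry, m = 1.990, N1 = 54, N2 = 30
base radii: r_b1 = 49.235419, r_b2 = 27.353010
tip radii: r_a1 = 55.720000, r_a2 = 31.840000
no profile shift: α' = α, a' = a
action lengths: √(r_a1²−r_b1²) = 26.088157, √(r_a2²−r_b2²) = 16.297191
base pitch p_b = π·m·cos α = 5.728801
CR = (26.088157 + 16.297191 − 83.580000·sin 23.60200°)/5.728801 = 1.557307
contact ratio ≈ 1.5573

1.5573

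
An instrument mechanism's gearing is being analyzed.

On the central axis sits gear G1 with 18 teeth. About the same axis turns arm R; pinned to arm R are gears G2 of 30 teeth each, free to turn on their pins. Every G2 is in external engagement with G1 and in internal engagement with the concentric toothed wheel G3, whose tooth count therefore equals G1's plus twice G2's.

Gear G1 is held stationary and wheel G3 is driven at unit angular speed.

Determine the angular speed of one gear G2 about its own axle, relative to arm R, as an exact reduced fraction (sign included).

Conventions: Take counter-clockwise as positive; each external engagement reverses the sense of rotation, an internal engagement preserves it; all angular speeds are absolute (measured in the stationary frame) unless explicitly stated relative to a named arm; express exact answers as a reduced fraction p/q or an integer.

planetary set (18T centre, 30T on arm, 78T internal) — Willis relation
ring teeth: 18 + 2·30 = 78
18(ω_sun−ω_arm) = −78(ω_ring−ω_arm),  ω_sun = 0, ω_ring = 1
18(0−ω_arm) = −78(1−ω_arm)  ⇒  96·ω_arm = 78  ⇒  ω_arm = 13/16
sun–planet mesh: 18·(0−13/16) = −30·(ω_p−ω_arm)  ⇒  ω_p−ω_arm = 39/80
exact speed ratio = 39/80

39/80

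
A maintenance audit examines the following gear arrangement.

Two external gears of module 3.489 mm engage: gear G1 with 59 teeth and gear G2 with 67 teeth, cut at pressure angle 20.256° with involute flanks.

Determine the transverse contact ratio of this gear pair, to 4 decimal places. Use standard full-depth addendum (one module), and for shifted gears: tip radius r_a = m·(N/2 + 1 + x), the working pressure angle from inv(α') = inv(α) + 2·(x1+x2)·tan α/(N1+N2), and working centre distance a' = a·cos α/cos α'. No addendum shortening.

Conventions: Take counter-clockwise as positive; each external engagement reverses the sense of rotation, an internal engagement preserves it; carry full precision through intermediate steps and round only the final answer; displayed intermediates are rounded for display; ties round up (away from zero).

1.7771

class = single-mesh tooth geometry [involute pair 59T × 67T, m = 3.489]
base radii: r_b1 = 96.560081, r_b2 = 109.652974
tip radii: r_a1 = 106.414500, r_a2 = 120.370500
no profile shift: α' = α, a' = a
action lengths: √(r_a1²−r_b1²) = 44.723557, √(r_a2²−r_b2²) = 49.651613
base pitch p_b = π·m·cos α = 10.283134
CR = (44.723557 + 49.651613 − 219.807000·sin 20.25600°)/10.283134 = 1.777145
contact ratio ≈ 1.7771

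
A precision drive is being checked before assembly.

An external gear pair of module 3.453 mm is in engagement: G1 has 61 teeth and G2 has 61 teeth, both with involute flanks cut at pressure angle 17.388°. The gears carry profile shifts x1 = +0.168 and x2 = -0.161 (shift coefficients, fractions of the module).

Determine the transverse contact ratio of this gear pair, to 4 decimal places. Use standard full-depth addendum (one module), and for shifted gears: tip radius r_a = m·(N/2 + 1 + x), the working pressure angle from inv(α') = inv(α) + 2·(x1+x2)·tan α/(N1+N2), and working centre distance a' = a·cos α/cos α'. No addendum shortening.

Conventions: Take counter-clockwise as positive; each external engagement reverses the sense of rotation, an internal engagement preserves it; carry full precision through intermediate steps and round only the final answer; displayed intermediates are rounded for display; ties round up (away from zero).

1.9486

single-mesh involute tooth geometry (61T engaging 61T at module 3.453)
base radii: r_b1 = 100.503845, r_b2 = 100.503845
tip radii: r_a1 = 109.349604, r_a2 = 108.213567
inv(α') = inv(17.388°) + 2·(+0.168-0.161)·tan α/(61+61) = 0.00970910  ⇒  α' = 17.40897°
a' = a·cos α / cos α' = 210.6330·cos 17.388°/cos 17.40897° = 210.657157
action lengths: √(r_a1²−r_b1²) = 43.084950, √(r_a2²−r_b2²) = 40.114251
base pitch p_b = π·m·cos α = 10.352201
CR = (43.084950 + 40.114251 − 210.657157·sin 17.40897°)/10.352201 = 1.948634
contact ratio ≈ 1.9486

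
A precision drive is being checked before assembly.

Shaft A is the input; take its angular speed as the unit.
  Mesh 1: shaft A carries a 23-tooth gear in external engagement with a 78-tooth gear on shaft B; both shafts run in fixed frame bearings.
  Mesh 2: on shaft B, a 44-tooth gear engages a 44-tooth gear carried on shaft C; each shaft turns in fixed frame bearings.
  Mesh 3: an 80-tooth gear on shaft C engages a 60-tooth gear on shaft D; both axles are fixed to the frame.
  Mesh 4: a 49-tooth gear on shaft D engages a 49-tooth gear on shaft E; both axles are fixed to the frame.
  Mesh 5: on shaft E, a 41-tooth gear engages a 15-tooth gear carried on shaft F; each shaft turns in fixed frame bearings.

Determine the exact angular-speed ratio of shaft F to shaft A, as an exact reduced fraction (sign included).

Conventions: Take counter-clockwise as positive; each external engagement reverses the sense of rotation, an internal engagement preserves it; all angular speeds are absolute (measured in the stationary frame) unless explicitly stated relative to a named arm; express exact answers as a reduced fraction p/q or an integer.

class = fixed-axis compound train [5 meshes; 5 ratios multiply, 5 sense flips]
mesh 1 [23T→78T]: running ratio 23/78, sense −
mesh 2 [44T→44T]: running ratio 23/78, sense +
mesh 3 [80T→60T]: running ratio 46/117, sense −
mesh 4 [49T→49T]: running ratio 46/117, sense +
mesh 5 [41T→15T]: running ratio 1886/1755, sense −
ω_out/ω_in = -1886/1755

-1886/1755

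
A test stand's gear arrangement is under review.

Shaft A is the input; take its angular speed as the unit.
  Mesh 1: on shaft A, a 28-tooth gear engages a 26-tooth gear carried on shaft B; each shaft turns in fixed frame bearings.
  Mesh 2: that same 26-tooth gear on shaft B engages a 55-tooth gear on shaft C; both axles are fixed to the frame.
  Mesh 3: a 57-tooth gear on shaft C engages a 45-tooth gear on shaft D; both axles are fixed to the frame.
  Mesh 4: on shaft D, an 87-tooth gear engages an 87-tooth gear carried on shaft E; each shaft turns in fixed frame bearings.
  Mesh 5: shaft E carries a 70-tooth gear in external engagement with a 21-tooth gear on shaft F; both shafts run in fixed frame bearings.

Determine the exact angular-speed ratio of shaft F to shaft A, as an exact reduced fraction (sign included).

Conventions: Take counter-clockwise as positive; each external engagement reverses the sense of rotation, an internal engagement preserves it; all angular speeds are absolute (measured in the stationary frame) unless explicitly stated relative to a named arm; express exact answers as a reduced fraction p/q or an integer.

-1064/495

class = fixed-axis compound train [5 meshes; 5 ratios multiply, 5 sense flips]
mesh 1 [28T→26T]: running ratio 14/13, sense −
mesh 2 [26T→55T]: running ratio 28/55, sense +
mesh 3 [57T→45T]: running ratio 532/825, sense −
mesh 4 [87T→87T]: running ratio 532/825, sense +
mesh 5 [70T→21T]: running ratio 1064/495, sense −
ω_out/ω_in = -1064/495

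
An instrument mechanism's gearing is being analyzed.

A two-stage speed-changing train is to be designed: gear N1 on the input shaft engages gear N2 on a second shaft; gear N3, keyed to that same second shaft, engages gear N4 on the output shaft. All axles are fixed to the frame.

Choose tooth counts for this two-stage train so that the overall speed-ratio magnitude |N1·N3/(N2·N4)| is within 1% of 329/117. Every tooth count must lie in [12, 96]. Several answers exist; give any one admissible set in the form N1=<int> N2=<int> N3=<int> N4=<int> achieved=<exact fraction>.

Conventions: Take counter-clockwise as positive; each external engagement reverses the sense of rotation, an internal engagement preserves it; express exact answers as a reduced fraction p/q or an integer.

N1=14 N2=13 N3=47 N4=18 achieved=329/117

class = fixed-axis compound train [2-stage, 329/117 wanted]
target = 329/117 in lowest terms: an exact hit needs N1·N3 = k·329 and N2·N4 = k·117 for one integer k, every count in [12, 96]; additionally prefer no 1:1 stage (N1 ≠ N2, N3 ≠ N4)
k = 1: no 1:1-free in-range split of k·329 and k·117 into factor pairs; take k = 2
k = 2: N1·N3 = 658 = 14·47, N2·N4 = 234 = 13·18
achieved = 14·47/(13·18) = 329/117; |achieved − target| = 0 ≤ 329/11700 ✓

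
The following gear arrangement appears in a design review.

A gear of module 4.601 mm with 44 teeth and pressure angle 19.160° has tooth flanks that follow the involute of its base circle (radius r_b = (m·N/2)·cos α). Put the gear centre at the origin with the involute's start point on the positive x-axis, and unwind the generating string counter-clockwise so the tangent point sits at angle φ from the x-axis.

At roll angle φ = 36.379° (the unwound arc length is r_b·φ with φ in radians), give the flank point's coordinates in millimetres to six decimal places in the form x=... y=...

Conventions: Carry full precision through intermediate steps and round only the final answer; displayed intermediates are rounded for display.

recognized (one wheel, involute flank): single-mesh tooth geometry, m = 4.601, N = 44
pitch radius r_p = m·N/2 = 4.601·44/2 = 101.222000
base radius r_b = r_p·cos α = 101.222000·cos 19.160° = 95.614881
roll angle φ = 36.379° = 0.63493333 rad
x = r_b·(cos φ + φ·sin φ) = 112.988616
y = r_b·(sin φ − φ·cos φ) = 7.833907

x=112.988616 y=7.833907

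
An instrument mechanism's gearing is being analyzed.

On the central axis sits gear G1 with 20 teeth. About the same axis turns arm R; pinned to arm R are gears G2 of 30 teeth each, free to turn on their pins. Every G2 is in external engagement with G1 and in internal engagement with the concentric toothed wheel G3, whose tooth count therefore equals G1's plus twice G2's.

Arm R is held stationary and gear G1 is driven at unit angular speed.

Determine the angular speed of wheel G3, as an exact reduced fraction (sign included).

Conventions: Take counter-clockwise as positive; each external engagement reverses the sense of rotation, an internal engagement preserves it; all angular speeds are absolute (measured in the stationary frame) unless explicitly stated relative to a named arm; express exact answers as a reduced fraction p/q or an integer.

-1/4

topology: planetary set — G1 20T / G2 30T / G3 80T, arm = carrier (Willis)
ring teeth: 20 + 2·30 = 80
20(ω_sun−ω_arm) = −80(ω_ring−ω_arm),  ω_arm = 0, ω_sun = 1
ω_ring = 0 − (20/80)(1−0) = -1/4
exact speed ratio = -1/4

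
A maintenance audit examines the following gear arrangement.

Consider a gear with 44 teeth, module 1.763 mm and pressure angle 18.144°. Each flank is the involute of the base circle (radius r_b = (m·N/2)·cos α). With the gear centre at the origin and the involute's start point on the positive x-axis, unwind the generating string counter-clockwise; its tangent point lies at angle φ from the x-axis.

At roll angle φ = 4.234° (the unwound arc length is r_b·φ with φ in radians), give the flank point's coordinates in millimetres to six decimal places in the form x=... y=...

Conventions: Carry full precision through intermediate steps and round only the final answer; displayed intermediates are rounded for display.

single-mesh involute tooth geometry (44T wheel at module 1.763)
pitch radius r_p = m·N/2 = 1.763·44/2 = 38.786000
base radius r_b = r_p·cos α = 38.786000·cos 18.144° = 36.857439
roll angle φ = 4.234° = 0.07389724 rad
x = r_b·(cos φ + φ·sin φ) = 36.957937
y = r_b·(sin φ − φ·cos φ) = 0.004955

x=36.957937 y=0.004955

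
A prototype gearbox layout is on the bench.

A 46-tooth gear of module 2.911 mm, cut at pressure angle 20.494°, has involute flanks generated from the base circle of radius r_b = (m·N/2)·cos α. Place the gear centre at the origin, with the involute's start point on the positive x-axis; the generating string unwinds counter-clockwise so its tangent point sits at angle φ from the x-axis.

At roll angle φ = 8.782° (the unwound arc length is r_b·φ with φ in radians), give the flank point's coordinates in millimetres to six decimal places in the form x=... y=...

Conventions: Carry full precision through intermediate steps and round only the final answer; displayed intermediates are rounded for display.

topology: single-mesh involute geometry — m = 2.911, N = 46
pitch radius r_p = m·N/2 = 2.911·46/2 = 66.953000
base radius r_b = r_p·cos α = 66.953000·cos 20.494° = 62.715468
roll angle φ = 8.782° = 0.15327481 rad
x = r_b·(cos φ + φ·sin φ) = 63.447840
y = r_b·(sin φ − φ·cos φ) = 0.075101

x=63.447840 y=0.075101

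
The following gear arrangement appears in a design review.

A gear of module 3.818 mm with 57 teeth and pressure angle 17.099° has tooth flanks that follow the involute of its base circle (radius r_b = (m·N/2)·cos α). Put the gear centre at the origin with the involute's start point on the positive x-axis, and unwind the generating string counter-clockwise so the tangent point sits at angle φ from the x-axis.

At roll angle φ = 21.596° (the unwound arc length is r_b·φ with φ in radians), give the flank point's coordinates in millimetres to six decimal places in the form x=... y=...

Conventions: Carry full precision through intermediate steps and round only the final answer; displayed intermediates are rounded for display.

x=111.130785 y=1.830186

class = single-mesh tooth geometry [base-circle involute, m = 3.818, 57T]
pitch radius r_p = m·N/2 = 3.818·57/2 = 108.813000
base radius r_b = r_p·cos α = 108.813000·cos 17.099° = 104.003264
roll angle φ = 21.596° = 0.37692131 rad
x = r_b·(cos φ + φ·sin φ) = 111.130785
y = r_b·(sin φ − φ·cos φ) = 1.830186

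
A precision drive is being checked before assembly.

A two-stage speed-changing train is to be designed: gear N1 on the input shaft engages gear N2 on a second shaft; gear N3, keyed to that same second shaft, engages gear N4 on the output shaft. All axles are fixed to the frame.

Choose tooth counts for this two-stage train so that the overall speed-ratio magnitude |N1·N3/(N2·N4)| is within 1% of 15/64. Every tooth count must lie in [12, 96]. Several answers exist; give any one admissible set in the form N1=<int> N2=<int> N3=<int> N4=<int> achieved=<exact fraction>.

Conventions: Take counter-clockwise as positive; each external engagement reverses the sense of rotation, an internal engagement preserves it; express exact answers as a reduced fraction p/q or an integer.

2-stage fixed-axis compound train for ratio 15/64
target = 15/64 in lowest terms: an exact hit needs N1·N3 = k·15 and N2·N4 = k·64 for one integer k, every count in [12, 96]; additionally prefer no 1:1 stage (N1 ≠ N2, N3 ≠ N4)
k = 1…11: no 1:1-free in-range split of k·15 and k·64 into factor pairs; take k = 12
k = 12: N1·N3 = 180 = 12·15, N2·N4 = 768 = 64·12
achieved = 12·15/(64·12) = 15/64; |achieved − target| = 0 ≤ 3/1280 ✓

N1=12 N2=64 N3=15 N4=12 achieved=15/64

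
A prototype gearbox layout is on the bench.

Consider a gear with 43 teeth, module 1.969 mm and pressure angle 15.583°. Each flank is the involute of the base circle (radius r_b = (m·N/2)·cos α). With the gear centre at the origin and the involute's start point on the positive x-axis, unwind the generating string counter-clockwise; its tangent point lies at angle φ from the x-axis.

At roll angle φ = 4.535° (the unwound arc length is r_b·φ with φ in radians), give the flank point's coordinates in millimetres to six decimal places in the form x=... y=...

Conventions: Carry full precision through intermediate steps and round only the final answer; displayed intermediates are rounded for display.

x=40.904950 y=0.006736

recognized (one wheel, involute flank): single-mesh tooth geometry, m = 1.969, N = 43
pitch radius r_p = m·N/2 = 1.969·43/2 = 42.333500
base radius r_b = r_p·cos α = 42.333500·cos 15.583° = 40.777419
roll angle φ = 4.535° = 0.07915068 rad
x = r_b·(cos φ + φ·sin φ) = 40.904950
y = r_b·(sin φ − φ·cos φ) = 0.006736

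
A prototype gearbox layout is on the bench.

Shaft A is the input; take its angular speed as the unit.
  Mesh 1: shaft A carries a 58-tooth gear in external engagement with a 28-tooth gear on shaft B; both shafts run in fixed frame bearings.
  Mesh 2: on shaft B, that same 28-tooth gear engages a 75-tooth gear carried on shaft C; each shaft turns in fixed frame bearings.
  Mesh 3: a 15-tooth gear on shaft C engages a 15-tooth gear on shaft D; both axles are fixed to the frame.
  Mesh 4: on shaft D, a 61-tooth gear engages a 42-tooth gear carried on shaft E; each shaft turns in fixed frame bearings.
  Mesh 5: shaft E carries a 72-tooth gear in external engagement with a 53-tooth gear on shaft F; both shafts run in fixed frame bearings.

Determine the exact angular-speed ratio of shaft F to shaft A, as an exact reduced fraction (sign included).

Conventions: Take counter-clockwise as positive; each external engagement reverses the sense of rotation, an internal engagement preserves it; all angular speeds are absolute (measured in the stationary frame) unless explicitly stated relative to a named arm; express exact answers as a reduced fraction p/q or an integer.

-14152/9275

class = fixed-axis compound train [5 meshes; 5 ratios multiply, 5 sense flips]
mesh 1 [58T→28T]: running ratio 29/14, sense −
mesh 2 [28T→75T]: running ratio 58/75, sense +
mesh 3 [15T→15T]: running ratio 58/75, sense −
mesh 4 [61T→42T]: running ratio 1769/1575, sense +
mesh 5 [72T→53T]: running ratio 14152/9275, sense −
ω_out/ω_in = -14152/9275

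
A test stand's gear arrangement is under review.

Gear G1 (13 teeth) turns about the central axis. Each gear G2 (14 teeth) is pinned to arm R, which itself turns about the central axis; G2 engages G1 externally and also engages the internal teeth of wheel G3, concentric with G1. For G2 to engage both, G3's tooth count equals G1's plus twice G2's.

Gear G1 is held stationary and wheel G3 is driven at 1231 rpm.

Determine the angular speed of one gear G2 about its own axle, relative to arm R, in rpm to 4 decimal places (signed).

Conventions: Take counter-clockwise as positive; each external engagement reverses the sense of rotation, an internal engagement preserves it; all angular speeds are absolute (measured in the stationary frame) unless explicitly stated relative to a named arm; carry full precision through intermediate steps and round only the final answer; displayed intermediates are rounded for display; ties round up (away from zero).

class = planetary set [G3 = 13+2·14 = 41; Willis about the carrier]
normalise by the input: solve with ω_ring = 1, then scale by 1231 rpm
ring teeth: 13 + 2·14 = 41
13(ω_sun−ω_arm) = −41(ω_ring−ω_arm),  ω_sun = 0, ω_ring = 1
13(0−ω_arm) = −41(1−ω_arm)  ⇒  54·ω_arm = 41  ⇒  ω_arm = 41/54
sun–planet mesh: 13·(0−41/54) = −14·(ω_p−ω_arm)  ⇒  ω_p−ω_arm = 533/756
scale: ω_p−ω_arm = 533/756 × 1231 rpm = +867.8876 rpm

+867.8876 rpm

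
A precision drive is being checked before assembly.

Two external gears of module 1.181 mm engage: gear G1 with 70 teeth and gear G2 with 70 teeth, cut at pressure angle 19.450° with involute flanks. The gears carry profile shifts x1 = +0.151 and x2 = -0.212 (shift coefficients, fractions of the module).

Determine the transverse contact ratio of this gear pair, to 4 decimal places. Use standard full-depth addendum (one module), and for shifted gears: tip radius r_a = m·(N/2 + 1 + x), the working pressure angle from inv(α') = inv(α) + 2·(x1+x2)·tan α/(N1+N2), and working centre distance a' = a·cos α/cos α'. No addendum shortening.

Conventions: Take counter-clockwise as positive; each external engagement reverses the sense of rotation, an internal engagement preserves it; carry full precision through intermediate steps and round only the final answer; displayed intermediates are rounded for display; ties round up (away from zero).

1.8476

recognized (one external pair, fixed centres): single-mesh tooth geometry, m = 1.181, N1 = 70, N2 = 70
base radii: r_b1 = 38.976112, r_b2 = 38.976112
tip radii: r_a1 = 42.694331, r_a2 = 42.265628
inv(α') = inv(19.450°) + 2·(+0.151-0.212)·tan α/(70+70) = 0.01336251  ⇒  α' = 19.30749°
a' = a·cos α / cos α' = 82.6700·cos 19.450°/cos 19.30749° = 82.597705
action lengths: √(r_a1²−r_b1²) = 17.426089, √(r_a2²−r_b2²) = 16.347660
base pitch p_b = π·m·cos α = 3.498488
CR = (17.426089 + 16.347660 − 82.597705·sin 19.30749°)/3.498488 = 1.847608
contact ratio ≈ 1.8476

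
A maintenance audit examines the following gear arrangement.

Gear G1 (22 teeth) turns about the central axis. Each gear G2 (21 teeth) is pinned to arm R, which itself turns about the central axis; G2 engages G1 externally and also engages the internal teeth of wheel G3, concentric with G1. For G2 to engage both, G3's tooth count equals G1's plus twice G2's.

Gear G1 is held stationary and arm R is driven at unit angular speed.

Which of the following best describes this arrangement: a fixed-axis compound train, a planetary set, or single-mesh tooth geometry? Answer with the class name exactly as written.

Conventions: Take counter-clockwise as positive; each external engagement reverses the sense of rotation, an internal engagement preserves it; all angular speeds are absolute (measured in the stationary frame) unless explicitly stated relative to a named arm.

planetary set

topology: planetary set — G1 22T / G2 21T / G3 64T, arm = carrier (Willis)
classification: planetary set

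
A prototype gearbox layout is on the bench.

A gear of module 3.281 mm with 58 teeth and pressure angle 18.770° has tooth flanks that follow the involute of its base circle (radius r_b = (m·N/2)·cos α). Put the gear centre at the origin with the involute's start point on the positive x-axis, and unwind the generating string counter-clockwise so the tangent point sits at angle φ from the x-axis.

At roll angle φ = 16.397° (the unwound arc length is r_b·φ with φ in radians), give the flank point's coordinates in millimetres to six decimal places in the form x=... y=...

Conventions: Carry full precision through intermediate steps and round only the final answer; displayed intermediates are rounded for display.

topology: single-mesh involute geometry — m = 3.281, N = 58
pitch radius r_p = m·N/2 = 3.281·58/2 = 95.149000
base radius r_b = r_p·cos α = 95.149000·cos 18.770° = 90.088773
roll angle φ = 16.397° = 0.28618164 rad
x = r_b·(cos φ + φ·sin φ) = 93.702714
y = r_b·(sin φ − φ·cos φ) = 0.698094

x=93.702714 y=0.698094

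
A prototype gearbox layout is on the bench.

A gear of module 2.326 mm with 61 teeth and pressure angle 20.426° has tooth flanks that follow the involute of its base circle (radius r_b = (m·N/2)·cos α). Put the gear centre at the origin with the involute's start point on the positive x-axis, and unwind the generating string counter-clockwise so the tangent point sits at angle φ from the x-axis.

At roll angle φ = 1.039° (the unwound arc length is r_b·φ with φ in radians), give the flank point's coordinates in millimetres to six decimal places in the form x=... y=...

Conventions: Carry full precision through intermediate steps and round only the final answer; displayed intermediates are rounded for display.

recognized (one wheel, involute flank): single-mesh tooth geometry, m = 2.326, N = 61
pitch radius r_p = m·N/2 = 2.326·61/2 = 70.943000
base radius r_b = r_p·cos α = 70.943000·cos 20.426° = 66.482368
roll angle φ = 1.039° = 0.01813397 rad
x = r_b·(cos φ + φ·sin φ) = 66.493298
y = r_b·(sin φ − φ·cos φ) = 0.000132

x=66.493298 y=0.000132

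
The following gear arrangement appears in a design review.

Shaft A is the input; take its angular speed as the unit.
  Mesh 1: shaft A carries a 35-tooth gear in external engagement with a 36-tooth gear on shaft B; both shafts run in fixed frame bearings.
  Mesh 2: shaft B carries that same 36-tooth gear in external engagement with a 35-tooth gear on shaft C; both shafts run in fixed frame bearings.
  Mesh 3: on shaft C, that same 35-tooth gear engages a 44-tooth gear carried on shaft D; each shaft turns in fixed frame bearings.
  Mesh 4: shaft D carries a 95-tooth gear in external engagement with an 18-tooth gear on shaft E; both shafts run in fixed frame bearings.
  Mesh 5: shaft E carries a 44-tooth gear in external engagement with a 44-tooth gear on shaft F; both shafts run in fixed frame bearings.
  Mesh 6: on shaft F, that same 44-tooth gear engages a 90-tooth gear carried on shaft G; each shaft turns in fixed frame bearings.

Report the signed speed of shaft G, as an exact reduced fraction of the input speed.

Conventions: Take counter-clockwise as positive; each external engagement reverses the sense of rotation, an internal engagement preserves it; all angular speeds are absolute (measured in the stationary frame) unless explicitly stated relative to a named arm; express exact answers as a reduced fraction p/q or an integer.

6-mesh fixed-axis compound train (all bearings frame-fixed)
mesh 1 [35T→36T]: |ω|/ω_in = 1×35/36 = 35/36, sense flips to −
mesh 2 [36T→35T]: |ω|/ω_in = (35/36)×36/35 = 1, sense flips to +
mesh 3 [35T→44T]: |ω|/ω_in = 1×35/44 = 35/44, sense flips to −
mesh 4 [95T→18T]: |ω|/ω_in = (35/44)×95/18 = 3325/792, sense flips to +
mesh 5 [44T→44T]: |ω|/ω_in = (3325/792)×44/44 = 3325/792, sense flips to −
mesh 6 [44T→90T]: |ω|/ω_in = (3325/792)×44/90 = 665/324, sense flips to +
signed output speed (× input speed) = 665/324

665/324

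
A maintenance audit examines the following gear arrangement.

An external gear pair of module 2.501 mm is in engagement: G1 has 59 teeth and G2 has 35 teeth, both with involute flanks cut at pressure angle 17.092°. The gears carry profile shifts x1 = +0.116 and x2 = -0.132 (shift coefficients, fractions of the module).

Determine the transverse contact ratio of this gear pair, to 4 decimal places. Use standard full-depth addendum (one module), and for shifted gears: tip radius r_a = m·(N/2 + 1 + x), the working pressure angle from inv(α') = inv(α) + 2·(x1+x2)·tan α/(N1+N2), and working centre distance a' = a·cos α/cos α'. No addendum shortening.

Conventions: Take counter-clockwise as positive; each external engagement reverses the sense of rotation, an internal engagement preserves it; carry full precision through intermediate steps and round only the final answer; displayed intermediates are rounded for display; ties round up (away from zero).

topology: single-mesh involute geometry — m = 2.501, 59T/35T pair
base radii: r_b1 = 70.520959, r_b2 = 41.834467
tip radii: r_a1 = 76.570616, r_a2 = 45.938368
inv(α') = inv(17.092°) + 2·(+0.116-0.132)·tan α/(59+35) = 0.00907098  ⇒  α' = 17.02832°
a' = a·cos α / cos α' = 117.5470·cos 17.092°/cos 17.02832° = 117.506912
action lengths: √(r_a1²−r_b1²) = 29.830413, √(r_a2²−r_b2²) = 18.979226
base pitch p_b = π·m·cos α = 7.510106
CR = (29.830413 + 18.979226 − 117.506912·sin 17.02832°)/7.510106 = 1.917205
contact ratio ≈ 1.9172

1.9172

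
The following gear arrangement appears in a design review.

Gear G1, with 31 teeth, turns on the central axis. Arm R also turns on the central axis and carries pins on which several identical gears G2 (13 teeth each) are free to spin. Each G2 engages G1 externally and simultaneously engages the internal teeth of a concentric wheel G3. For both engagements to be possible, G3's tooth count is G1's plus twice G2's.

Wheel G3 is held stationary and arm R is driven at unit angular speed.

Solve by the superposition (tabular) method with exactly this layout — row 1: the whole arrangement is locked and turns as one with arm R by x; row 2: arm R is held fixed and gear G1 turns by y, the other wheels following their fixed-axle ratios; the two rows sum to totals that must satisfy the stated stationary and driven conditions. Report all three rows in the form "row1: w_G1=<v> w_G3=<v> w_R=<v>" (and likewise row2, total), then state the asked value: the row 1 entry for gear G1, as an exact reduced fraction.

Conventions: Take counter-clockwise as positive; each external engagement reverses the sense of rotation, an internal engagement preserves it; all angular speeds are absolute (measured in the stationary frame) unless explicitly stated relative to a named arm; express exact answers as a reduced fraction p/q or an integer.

recognized (axles ride arm R): planetary set, 31/13/57 teeth
row 1: whole set turns with the arm by x
row 2 (arm held, sun turns y): ω_ring = −(31/57)·y, ω_arm = 0
boundary: total ω_ring = x − (31/57)·y = 0 and total ω_arm = x = 1  ⇒  y = 57/31, x = 1
row 2 ring = −(31/57)·57/31 = -1
totals (row 1 + row 2): sun 1 + 57/31 = 88/31, ring 1 + (-1) = 0, arm 1 + 0 = 1
asked cell (row1, sun) = 1

row1: w_G1=1 w_G3=1 w_R=1
row2: w_G1=57/31 w_G3=-1 w_R=0
total: w_G1=88/31 w_G3=0 w_R=1
asked value: 1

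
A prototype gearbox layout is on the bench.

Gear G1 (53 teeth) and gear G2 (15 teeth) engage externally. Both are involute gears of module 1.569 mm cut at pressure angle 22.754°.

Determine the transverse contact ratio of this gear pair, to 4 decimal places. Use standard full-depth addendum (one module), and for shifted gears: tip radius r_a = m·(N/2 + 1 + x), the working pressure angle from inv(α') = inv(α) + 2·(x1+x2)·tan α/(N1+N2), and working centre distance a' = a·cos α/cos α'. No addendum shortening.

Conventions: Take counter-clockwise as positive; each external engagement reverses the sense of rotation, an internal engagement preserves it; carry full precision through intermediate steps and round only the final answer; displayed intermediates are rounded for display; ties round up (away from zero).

recognized (one external pair, fixed centres): single-mesh tooth geometry, m = 1.569, N1 = 53, N2 = 15
base radii: r_b1 = 38.342610, r_b2 = 10.851682
tip radii: r_a1 = 43.147500, r_a2 = 13.336500
no profile shift: α' = α, a' = a
action lengths: √(r_a1²−r_b1²) = 19.787647, √(r_a2²−r_b2²) = 7.752627
base pitch p_b = π·m·cos α = 4.545542
CR = (19.787647 + 7.752627 − 53.346000·sin 22.75400°)/4.545542 = 1.519589
contact ratio ≈ 1.5196

1.5196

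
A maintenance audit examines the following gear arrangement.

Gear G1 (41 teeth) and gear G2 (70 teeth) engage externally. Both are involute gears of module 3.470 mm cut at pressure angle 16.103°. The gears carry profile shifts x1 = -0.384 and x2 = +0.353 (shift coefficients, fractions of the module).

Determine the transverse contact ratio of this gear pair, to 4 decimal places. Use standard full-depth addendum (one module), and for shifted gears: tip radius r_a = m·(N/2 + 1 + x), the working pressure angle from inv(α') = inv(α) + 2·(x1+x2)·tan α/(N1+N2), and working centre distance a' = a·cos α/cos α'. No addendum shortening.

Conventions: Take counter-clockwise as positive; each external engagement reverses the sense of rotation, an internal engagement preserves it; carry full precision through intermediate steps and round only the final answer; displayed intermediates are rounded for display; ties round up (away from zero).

single-mesh involute tooth geometry (41T engaging 70T at module 3.470)
base radii: r_b1 = 68.343992, r_b2 = 116.684865
tip radii: r_a1 = 73.272520, r_a2 = 126.144910
inv(α') = inv(16.103°) + 2·(-0.384+0.353)·tan α/(41+70) = 0.00748027  ⇒  α' = 15.99133°
a' = a·cos α / cos α' = 192.5850·cos 16.103°/cos 15.99133° = 192.477066
action lengths: √(r_a1²−r_b1²) = 26.418950, √(r_a2²−r_b2²) = 47.928913
base pitch p_b = π·m·cos α = 10.473609
CR = (26.418950 + 47.928913 − 192.477066·sin 15.99133°)/10.473609 = 2.035783
contact ratio ≈ 2.0358

2.0358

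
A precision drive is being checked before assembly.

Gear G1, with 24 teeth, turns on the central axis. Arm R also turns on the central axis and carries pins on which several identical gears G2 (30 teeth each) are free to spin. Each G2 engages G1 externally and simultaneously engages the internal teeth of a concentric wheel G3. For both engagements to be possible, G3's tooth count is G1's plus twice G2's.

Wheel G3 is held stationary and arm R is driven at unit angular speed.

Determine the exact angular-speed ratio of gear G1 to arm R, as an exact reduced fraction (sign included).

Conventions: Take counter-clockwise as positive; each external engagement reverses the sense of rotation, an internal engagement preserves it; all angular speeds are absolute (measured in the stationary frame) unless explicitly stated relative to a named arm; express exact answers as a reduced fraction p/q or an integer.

topology: planetary set — G1 24T / G2 30T / G3 84T, arm = carrier (Willis)
ring teeth: 24 + 2·30 = 84
24(ω_sun−ω_arm) = −84(ω_ring−ω_arm),  ω_ring = 0, ω_arm = 1
ω_sun = 1 − (84/24)(0−1) = 9/2
ω_out/ω_in = 9/2

9/2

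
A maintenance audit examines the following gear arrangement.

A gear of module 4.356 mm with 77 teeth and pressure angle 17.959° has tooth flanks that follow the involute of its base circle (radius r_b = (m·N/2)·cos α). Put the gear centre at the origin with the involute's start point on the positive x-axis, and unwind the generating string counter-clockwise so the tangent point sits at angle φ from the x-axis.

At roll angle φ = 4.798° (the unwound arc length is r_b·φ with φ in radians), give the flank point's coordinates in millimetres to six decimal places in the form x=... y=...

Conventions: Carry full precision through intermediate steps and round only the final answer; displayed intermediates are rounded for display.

x=160.093320 y=0.031206

class = single-mesh tooth geometry [base-circle involute, m = 4.356, 77T]
pitch radius r_p = m·N/2 = 4.356·77/2 = 167.706000
base radius r_b = r_p·cos α = 167.706000·cos 17.959° = 159.534928
roll angle φ = 4.798° = 0.08374090 rad
x = r_b·(cos φ + φ·sin φ) = 160.093320
y = r_b·(sin φ − φ·cos φ) = 0.031206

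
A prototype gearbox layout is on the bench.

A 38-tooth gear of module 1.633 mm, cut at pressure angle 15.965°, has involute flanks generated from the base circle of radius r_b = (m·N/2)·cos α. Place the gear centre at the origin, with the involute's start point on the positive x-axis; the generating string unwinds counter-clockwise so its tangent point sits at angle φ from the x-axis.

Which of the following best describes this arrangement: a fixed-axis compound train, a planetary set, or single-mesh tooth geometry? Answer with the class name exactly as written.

topology: single-mesh involute geometry — m = 1.633, N = 38
classification: single-mesh tooth geometry

single-mesh tooth geometry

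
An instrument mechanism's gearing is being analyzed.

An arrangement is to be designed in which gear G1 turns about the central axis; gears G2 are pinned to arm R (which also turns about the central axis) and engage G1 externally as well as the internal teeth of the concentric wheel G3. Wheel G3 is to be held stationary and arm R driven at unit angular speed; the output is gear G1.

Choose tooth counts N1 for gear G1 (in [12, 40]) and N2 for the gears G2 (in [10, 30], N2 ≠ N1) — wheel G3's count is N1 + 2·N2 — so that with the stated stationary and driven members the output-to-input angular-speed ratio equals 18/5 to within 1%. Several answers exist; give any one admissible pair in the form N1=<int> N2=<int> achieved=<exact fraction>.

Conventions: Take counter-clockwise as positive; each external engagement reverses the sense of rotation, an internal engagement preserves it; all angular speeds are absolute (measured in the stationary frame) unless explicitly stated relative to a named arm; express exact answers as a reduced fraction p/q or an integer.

N1=15 N2=12 achieved=18/5

topology: planetary set — design target 18/5, arm = carrier (Willis)
Willis with ω_ring = 0: ω_sun/ω_arm = (N1+N3)/N1; set equal to 18/5  ⇒  N3/N1 = 18/5 − 1 = 13/5
N3 = N1 + 2·N2  ⇒  N2/N1 = (N3/N1 − 1)/2 = (13/5 − 1)/2 = 4/5
smallest multiple with N1 ≥ 12 and N2 ≥ 10: k = 3  ⇒  N1 = 3·5 = 15, N2 = 3·4 = 12 (N1 ≤ 40, N2 ≤ 30, N2 ≠ N1 ✓), N3 = 15 + 2·12 = 39
check: (N1+N3)/N1 with N1 = 15, N3 = 39 gives 18/5; |achieved − target| = 0 ≤ 9/250 ✓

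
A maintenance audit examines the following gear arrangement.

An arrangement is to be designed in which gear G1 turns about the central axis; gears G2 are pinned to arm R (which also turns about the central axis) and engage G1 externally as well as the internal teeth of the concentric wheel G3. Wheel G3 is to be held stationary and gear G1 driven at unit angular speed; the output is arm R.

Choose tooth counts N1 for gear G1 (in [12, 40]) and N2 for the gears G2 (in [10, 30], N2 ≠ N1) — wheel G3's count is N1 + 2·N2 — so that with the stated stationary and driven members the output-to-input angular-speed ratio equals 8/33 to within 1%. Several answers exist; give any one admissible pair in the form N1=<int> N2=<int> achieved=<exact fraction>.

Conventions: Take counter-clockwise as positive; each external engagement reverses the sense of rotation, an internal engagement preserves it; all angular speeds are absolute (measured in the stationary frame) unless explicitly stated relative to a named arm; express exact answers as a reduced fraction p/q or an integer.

design class (target 8/33): planetary set
Willis with ω_ring = 0: ω_arm/ω_sun = N1/(N1+N3); set equal to 8/33  ⇒  N3/N1 = 1/(8/33) − 1 = 25/8
N3 = N1 + 2·N2  ⇒  N2/N1 = (N3/N1 − 1)/2 = (25/8 − 1)/2 = 17/16
smallest multiple with N1 ≥ 12 and N2 ≥ 10: k = 1  ⇒  N1 = 1·16 = 16, N2 = 1·17 = 17 (N1 ≤ 40, N2 ≤ 30, N2 ≠ N1 ✓), N3 = 16 + 2·17 = 50
check: N1/(N1+N3) with N1 = 16, N3 = 50 gives 8/33; |achieved − target| = 0 ≤ 2/825 ✓

N1=16 N2=17 achieved=8/33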